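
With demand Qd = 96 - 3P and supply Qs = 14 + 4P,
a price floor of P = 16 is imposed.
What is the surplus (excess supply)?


At P = 16:
Qd = 96 - 3*16 = 48
Qs = 14 + 4*16 = 78
Surplus = Qs - Qd = 78 - 48 = 30

30


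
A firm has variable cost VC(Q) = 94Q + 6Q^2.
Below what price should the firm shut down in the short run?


AVC(Q) = VC(Q)/Q = 94 + 6Q
AVC is increasing in Q, so minimum AVC is at Q -> 0+.
Min AVC = 94
The firm should shut down if P < 94.

94


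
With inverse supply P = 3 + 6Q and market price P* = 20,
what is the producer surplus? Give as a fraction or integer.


Minimum supply price (at Q=0): P_min = 3
Quantity supplied at P* = 20:
Q* = (20 - 3)/6 = 17/6
PS = (1/2) * Q* * (P* - P_min)
PS = (1/2) * 17/6 * (20 - 3)
PS = (1/2) * 17/6 * 17 = 289/12

289/12


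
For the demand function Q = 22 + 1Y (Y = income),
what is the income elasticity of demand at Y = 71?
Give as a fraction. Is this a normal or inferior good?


dQ/dY = 1
At Y = 71: Q = 22 + 1*71 = 93
Ey = (dQ/dY)(Y/Q) = 1 * 71 / 93 = 71/93
Since Ey > 0, this is a normal good.

71/93 (normal good)


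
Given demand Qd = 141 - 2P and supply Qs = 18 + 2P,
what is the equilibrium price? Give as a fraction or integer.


At equilibrium, Qd = Qs.
141 - 2P = 18 + 2P
141 - 18 = 2P + 2P
123 = 4P
P* = 123/4 = 123/4

123/4


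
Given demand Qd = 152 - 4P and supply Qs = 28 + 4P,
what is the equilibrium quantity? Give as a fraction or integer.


First find equilibrium price:
152 - 4P = 28 + 4P
P* = 124/8 = 31/2
Then substitute into demand:
Q* = 152 - 4 * 31/2 = 90

90


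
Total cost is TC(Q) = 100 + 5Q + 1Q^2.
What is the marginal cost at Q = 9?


MC = dTC/dQ = 5 + 2*1*Q
At Q = 9:
MC = 5 + 2*9
MC = 5 + 18 = 23

23


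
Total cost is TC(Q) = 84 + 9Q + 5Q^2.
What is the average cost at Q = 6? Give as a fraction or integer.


TC(6) = 84 + 9*6 + 5*6^2
TC(6) = 84 + 54 + 180 = 318
AC = TC/Q = 318/6 = 53

53


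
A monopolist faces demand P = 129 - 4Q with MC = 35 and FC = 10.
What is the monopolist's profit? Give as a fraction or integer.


MR = MC: 129 - 8Q = 35
Q* = 47/4
P* = 129 - 4*47/4 = 82
Profit = (P* - MC)*Q* - FC
= (82 - 35)*47/4 - 10
= 47*47/4 - 10
= 2209/4 - 10 = 2169/4

2169/4


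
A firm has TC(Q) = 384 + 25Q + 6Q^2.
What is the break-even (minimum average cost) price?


AC(Q) = 384/Q + 25 + 6Q
To minimize: dAC/dQ = -384/Q^2 + 6 = 0
Q^2 = 384/6 = 64
Q* = 8
Min AC = 384/8 + 25 + 6*8
Min AC = 48 + 25 + 48 = 121

121


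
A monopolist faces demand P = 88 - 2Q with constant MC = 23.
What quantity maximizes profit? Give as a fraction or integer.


TR = P*Q = (88 - 2Q)Q = 88Q - 2Q^2
MR = dTR/dQ = 88 - 4Q
Set MR = MC:
88 - 4Q = 23
65 = 4Q
Q* = 65/4 = 65/4

65/4


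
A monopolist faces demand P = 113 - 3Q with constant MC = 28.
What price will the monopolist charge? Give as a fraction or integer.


MR = 113 - 6Q
Set MR = MC: 113 - 6Q = 28
Q* = 85/6
Substitute into demand:
P* = 113 - 3*85/6 = 141/2

141/2


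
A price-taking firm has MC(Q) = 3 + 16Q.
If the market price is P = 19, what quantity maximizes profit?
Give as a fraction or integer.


In perfect competition, profit is maximized where P = MC.
19 = 3 + 16Q
16 = 16Q
Q* = 16/16 = 1

1


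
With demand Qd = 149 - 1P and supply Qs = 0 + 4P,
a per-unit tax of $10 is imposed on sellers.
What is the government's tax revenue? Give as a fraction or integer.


With tax on sellers, new supply: Qs' = 0 + 4(P - 10)
= 4P - 40
New equilibrium quantity:
Q_new = 556/5
Tax revenue = tax * Q_new = 10 * 556/5 = 1112

1112


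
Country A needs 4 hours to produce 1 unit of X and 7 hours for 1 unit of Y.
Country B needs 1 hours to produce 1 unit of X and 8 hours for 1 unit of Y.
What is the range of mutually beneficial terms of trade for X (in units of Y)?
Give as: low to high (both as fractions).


Opportunity cost of X for Country A = hours_X / hours_Y = 4/7 = 4/7 units of Y
Opportunity cost of X for Country B = hours_X / hours_Y = 1/8 = 1/8 units of Y
Terms of trade must be between the two opportunity costs.
Range: 1/8 to 4/7

1/8 to 4/7


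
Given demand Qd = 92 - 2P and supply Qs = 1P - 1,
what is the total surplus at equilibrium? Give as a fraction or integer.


Find equilibrium: 92 - 2P = 1P - 1
92 + 1 = 3P
P* = 93/3 = 31
Q* = 1*31 - 1 = 30
Inverse demand: P = 46 - Q/2, so P_max = 46
Inverse supply: P = 1 + Q/1, so P_min = 1
CS = (1/2) * 30 * (46 - 31) = 225
PS = (1/2) * 30 * (31 - 1) = 450
TS = CS + PS = 225 + 450 = 675

675


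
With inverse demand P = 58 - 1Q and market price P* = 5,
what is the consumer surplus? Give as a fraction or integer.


Maximum willingness to pay (at Q=0): P_max = 58
Quantity demanded at P* = 5:
Q* = (58 - 5)/1 = 53
CS = (1/2) * Q* * (P_max - P*)
CS = (1/2) * 53 * (58 - 5)
CS = (1/2) * 53 * 53 = 2809/2

2809/2


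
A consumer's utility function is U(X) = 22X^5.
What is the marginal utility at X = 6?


MU = dU/dX = 22*5*X^(5-1)
MU = 110*X^4
At X = 6:
MU = 110 * 6^4
MU = 110 * 1296 = 142560

142560


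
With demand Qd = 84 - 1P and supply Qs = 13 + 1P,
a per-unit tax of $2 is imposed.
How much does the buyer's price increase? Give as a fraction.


With a per-unit tax, the buyer's price increase depends on relative slopes.
Supply slope: d = 1, Demand slope: b = 1
Buyer's price increase = d * tax / (b + d)
= 1 * 2 / (1 + 1)
= 2 / 2 = 1

1


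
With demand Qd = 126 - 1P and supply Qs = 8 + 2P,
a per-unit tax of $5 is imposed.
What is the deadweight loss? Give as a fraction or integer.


Pre-tax equilibrium quantity: Q* = 260/3
Post-tax equilibrium quantity: Q_tax = 250/3
Reduction in quantity: Q* - Q_tax = 10/3
DWL = (1/2) * tax * (Q* - Q_tax)
DWL = (1/2) * 5 * 10/3 = 25/3

25/3


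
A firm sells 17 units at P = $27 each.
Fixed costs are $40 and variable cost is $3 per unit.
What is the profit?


Total Revenue = P * Q = 27 * 17 = $459
Total Cost = FC + VC*Q = 40 + 3*17 = $91
Profit = TR - TC = 459 - 91 = $368

$368


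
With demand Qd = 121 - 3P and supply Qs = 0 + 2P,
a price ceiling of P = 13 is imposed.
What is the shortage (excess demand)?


At P = 13:
Qd = 121 - 3*13 = 82
Qs = 0 + 2*13 = 26
Shortage = Qd - Qs = 82 - 26 = 56

56


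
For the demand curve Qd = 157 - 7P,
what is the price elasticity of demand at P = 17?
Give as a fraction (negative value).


dQ/dP = -7
At P = 17: Q = 157 - 7*17 = 38
E = (dQ/dP)(P/Q) = (-7)(17/38) = -119/38

-119/38


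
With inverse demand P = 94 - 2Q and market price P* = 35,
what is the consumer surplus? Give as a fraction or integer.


Maximum willingness to pay (at Q=0): P_max = 94
Quantity demanded at P* = 35:
Q* = (94 - 35)/2 = 59/2
CS = (1/2) * Q* * (P_max - P*)
CS = (1/2) * 59/2 * (94 - 35)
CS = (1/2) * 59/2 * 59 = 3481/4

3481/4


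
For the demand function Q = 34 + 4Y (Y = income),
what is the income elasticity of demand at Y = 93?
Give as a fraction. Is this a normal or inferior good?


dQ/dY = 4
At Y = 93: Q = 34 + 4*93 = 406
Ey = (dQ/dY)(Y/Q) = 4 * 93 / 406 = 186/203
Since Ey > 0, this is a normal good.

186/203 (normal good)


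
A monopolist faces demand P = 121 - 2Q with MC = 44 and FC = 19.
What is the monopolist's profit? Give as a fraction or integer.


MR = MC: 121 - 4Q = 44
Q* = 77/4
P* = 121 - 2*77/4 = 165/2
Profit = (P* - MC)*Q* - FC
= (165/2 - 44)*77/4 - 19
= 77/2*77/4 - 19
= 5929/8 - 19 = 5777/8

5777/8


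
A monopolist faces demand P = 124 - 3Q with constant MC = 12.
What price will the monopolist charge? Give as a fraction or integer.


MR = 124 - 6Q
Set MR = MC: 124 - 6Q = 12
Q* = 56/3
Substitute into demand:
P* = 124 - 3*56/3 = 68

68


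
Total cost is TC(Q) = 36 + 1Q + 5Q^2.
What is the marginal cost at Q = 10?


MC = dTC/dQ = 1 + 2*5*Q
At Q = 10:
MC = 1 + 10*10
MC = 1 + 100 = 101

101


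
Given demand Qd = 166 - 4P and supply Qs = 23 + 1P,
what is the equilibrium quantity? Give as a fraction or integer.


First find equilibrium price:
166 - 4P = 23 + 1P
P* = 143/5 = 143/5
Then substitute into demand:
Q* = 166 - 4 * 143/5 = 258/5

258/5


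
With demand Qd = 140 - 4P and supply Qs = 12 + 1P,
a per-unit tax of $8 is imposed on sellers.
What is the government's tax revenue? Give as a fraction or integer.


With tax on sellers, new supply: Qs' = 12 + 1(P - 8)
= 4 + 1P
New equilibrium quantity:
Q_new = 156/5
Tax revenue = tax * Q_new = 8 * 156/5 = 1248/5

1248/5


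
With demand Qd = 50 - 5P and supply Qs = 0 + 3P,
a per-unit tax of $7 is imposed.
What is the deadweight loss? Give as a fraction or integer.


Pre-tax equilibrium quantity: Q* = 75/4
Post-tax equilibrium quantity: Q_tax = 45/8
Reduction in quantity: Q* - Q_tax = 105/8
DWL = (1/2) * tax * (Q* - Q_tax)
DWL = (1/2) * 7 * 105/8 = 735/16

735/16


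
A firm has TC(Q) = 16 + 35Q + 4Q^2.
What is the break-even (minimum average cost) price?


AC(Q) = 16/Q + 35 + 4Q
To minimize: dAC/dQ = -16/Q^2 + 4 = 0
Q^2 = 16/4 = 4
Q* = 2
Min AC = 16/2 + 35 + 4*2
Min AC = 8 + 35 + 8 = 51

51


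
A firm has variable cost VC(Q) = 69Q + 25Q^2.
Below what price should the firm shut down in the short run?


AVC(Q) = VC(Q)/Q = 69 + 25Q
AVC is increasing in Q, so minimum AVC is at Q -> 0+.
Min AVC = 69
The firm should shut down if P < 69.

69


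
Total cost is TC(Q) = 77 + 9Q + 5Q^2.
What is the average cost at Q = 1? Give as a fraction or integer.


TC(1) = 77 + 9*1 + 5*1^2
TC(1) = 77 + 9 + 5 = 91
AC = TC/Q = 91/1 = 91

91


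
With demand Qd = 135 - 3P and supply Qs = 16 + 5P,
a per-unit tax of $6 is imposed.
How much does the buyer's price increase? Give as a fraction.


With a per-unit tax, the buyer's price increase depends on relative slopes.
Supply slope: d = 5, Demand slope: b = 3
Buyer's price increase = d * tax / (b + d)
= 5 * 6 / (3 + 5)
= 30 / 8 = 15/4

15/4


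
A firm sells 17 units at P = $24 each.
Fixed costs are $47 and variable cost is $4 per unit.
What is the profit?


Total Revenue = P * Q = 24 * 17 = $408
Total Cost = FC + VC*Q = 47 + 4*17 = $115
Profit = TR - TC = 408 - 115 = $293

$293


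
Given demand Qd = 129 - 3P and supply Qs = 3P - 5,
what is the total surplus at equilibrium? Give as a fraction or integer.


Find equilibrium: 129 - 3P = 3P - 5
129 + 5 = 6P
P* = 134/6 = 67/3
Q* = 3*67/3 - 5 = 62
Inverse demand: P = 43 - Q/3, so P_max = 43
Inverse supply: P = 5/3 + Q/3, so P_min = 5/3
CS = (1/2) * 62 * (43 - 67/3) = 1922/3
PS = (1/2) * 62 * (67/3 - 5/3) = 1922/3
TS = CS + PS = 1922/3 + 1922/3 = 3844/3

3844/3


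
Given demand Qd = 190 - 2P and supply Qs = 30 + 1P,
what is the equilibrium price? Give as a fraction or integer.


At equilibrium, Qd = Qs.
190 - 2P = 30 + 1P
190 - 30 = 2P + 1P
160 = 3P
P* = 160/3 = 160/3

160/3


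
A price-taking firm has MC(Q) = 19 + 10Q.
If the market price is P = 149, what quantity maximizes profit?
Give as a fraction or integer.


In perfect competition, profit is maximized where P = MC.
149 = 19 + 10Q
130 = 10Q
Q* = 130/10 = 13

13


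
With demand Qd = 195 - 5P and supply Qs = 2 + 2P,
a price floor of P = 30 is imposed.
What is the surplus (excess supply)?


At P = 30:
Qd = 195 - 5*30 = 45
Qs = 2 + 2*30 = 62
Surplus = Qs - Qd = 62 - 45 = 17

17


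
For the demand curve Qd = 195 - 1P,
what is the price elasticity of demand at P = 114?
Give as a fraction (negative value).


dQ/dP = -1
At P = 114: Q = 195 - 1*114 = 81
E = (dQ/dP)(P/Q) = (-1)(114/81) = -38/27

-38/27


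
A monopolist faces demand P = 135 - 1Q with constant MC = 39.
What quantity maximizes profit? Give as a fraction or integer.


TR = P*Q = (135 - 1Q)Q = 135Q - 1Q^2
MR = dTR/dQ = 135 - 2Q
Set MR = MC:
135 - 2Q = 39
96 = 2Q
Q* = 96/2 = 48

48


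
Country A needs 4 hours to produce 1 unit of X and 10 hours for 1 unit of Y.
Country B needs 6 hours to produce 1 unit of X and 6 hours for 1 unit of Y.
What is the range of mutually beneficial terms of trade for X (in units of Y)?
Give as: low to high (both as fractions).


Opportunity cost of X for Country A = hours_X / hours_Y = 4/10 = 2/5 units of Y
Opportunity cost of X for Country B = hours_X / hours_Y = 6/6 = 1 units of Y
Terms of trade must be between the two opportunity costs.
Range: 2/5 to 1

2/5 to 1


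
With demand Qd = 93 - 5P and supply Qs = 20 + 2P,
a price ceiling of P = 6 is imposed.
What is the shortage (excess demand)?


At P = 6:
Qd = 93 - 5*6 = 63
Qs = 20 + 2*6 = 32
Shortage = Qd - Qs = 63 - 32 = 31

31


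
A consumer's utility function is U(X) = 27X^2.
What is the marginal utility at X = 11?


MU = dU/dX = 27*2*X^(2-1)
MU = 54*X^1
At X = 11:
MU = 54 * 11^1
MU = 54 * 11 = 594

594


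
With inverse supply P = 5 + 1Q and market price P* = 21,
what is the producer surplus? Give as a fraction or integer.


Minimum supply price (at Q=0): P_min = 5
Quantity supplied at P* = 21:
Q* = (21 - 5)/1 = 16
PS = (1/2) * Q* * (P* - P_min)
PS = (1/2) * 16 * (21 - 5)
PS = (1/2) * 16 * 16 = 128

128


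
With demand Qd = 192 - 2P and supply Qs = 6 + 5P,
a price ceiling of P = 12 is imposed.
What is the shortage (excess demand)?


At P = 12:
Qd = 192 - 2*12 = 168
Qs = 6 + 5*12 = 66
Shortage = Qd - Qs = 168 - 66 = 102

102


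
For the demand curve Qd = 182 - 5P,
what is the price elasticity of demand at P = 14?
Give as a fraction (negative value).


dQ/dP = -5
At P = 14: Q = 182 - 5*14 = 112
E = (dQ/dP)(P/Q) = (-5)(14/112) = -5/8

-5/8


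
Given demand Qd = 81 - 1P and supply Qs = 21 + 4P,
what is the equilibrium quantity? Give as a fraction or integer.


First find equilibrium price:
81 - 1P = 21 + 4P
P* = 60/5 = 12
Then substitute into demand:
Q* = 81 - 1 * 12 = 69

69


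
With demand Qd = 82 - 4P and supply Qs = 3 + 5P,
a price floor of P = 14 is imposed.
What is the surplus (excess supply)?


At P = 14:
Qd = 82 - 4*14 = 26
Qs = 3 + 5*14 = 73
Surplus = Qs - Qd = 73 - 26 = 47

47


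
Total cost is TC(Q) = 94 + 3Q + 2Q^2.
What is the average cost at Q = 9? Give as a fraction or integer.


TC(9) = 94 + 3*9 + 2*9^2
TC(9) = 94 + 27 + 162 = 283
AC = TC/Q = 283/9 = 283/9

283/9


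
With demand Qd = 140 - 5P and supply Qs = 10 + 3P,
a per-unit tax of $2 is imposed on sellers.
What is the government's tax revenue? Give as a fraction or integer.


With tax on sellers, new supply: Qs' = 10 + 3(P - 2)
= 4 + 3P
New equilibrium quantity:
Q_new = 55
Tax revenue = tax * Q_new = 2 * 55 = 110

110


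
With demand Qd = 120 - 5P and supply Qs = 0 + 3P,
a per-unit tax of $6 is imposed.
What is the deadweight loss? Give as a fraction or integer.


Pre-tax equilibrium quantity: Q* = 45
Post-tax equilibrium quantity: Q_tax = 135/4
Reduction in quantity: Q* - Q_tax = 45/4
DWL = (1/2) * tax * (Q* - Q_tax)
DWL = (1/2) * 6 * 45/4 = 135/4

135/4


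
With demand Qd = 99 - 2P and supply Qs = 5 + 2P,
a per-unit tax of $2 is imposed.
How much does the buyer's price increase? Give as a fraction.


With a per-unit tax, the buyer's price increase depends on relative slopes.
Supply slope: d = 2, Demand slope: b = 2
Buyer's price increase = d * tax / (b + d)
= 2 * 2 / (2 + 2)
= 4 / 4 = 1

1


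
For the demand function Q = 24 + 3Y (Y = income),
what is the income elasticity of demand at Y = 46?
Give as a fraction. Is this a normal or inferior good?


dQ/dY = 3
At Y = 46: Q = 24 + 3*46 = 162
Ey = (dQ/dY)(Y/Q) = 3 * 46 / 162 = 23/27
Since Ey > 0, this is a normal good.

23/27 (normal good)


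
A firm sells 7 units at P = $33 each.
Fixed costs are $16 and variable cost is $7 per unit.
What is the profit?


Total Revenue = P * Q = 33 * 7 = $231
Total Cost = FC + VC*Q = 16 + 7*7 = $65
Profit = TR - TC = 231 - 65 = $166

$166


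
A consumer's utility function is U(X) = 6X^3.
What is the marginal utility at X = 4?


MU = dU/dX = 6*3*X^(3-1)
MU = 18*X^2
At X = 4:
MU = 18 * 4^2
MU = 18 * 16 = 288

288


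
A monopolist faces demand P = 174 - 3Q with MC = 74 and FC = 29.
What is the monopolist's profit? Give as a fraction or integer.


MR = MC: 174 - 6Q = 74
Q* = 50/3
P* = 174 - 3*50/3 = 124
Profit = (P* - MC)*Q* - FC
= (124 - 74)*50/3 - 29
= 50*50/3 - 29
= 2500/3 - 29 = 2413/3

2413/3


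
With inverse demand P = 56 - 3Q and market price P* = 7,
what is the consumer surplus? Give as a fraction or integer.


Maximum willingness to pay (at Q=0): P_max = 56
Quantity demanded at P* = 7:
Q* = (56 - 7)/3 = 49/3
CS = (1/2) * Q* * (P_max - P*)
CS = (1/2) * 49/3 * (56 - 7)
CS = (1/2) * 49/3 * 49 = 2401/6

2401/6


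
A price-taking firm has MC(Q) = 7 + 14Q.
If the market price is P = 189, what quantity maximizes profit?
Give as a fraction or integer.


In perfect competition, profit is maximized where P = MC.
189 = 7 + 14Q
182 = 14Q
Q* = 182/14 = 13

13


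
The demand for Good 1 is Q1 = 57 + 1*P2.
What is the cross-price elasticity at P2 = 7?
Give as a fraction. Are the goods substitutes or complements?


dQ1/dP2 = 1
At P2 = 7: Q1 = 57 + 1*7 = 64
Exy = (dQ1/dP2)(P2/Q1) = 1 * 7 / 64 = 7/64
Since Exy > 0, the goods are substitutes.

7/64 (substitutes)


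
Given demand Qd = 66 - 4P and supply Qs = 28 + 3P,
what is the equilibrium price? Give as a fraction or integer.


At equilibrium, Qd = Qs.
66 - 4P = 28 + 3P
66 - 28 = 4P + 3P
38 = 7P
P* = 38/7 = 38/7

38/7


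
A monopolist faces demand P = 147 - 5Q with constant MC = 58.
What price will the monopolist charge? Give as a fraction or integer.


MR = 147 - 10Q
Set MR = MC: 147 - 10Q = 58
Q* = 89/10
Substitute into demand:
P* = 147 - 5*89/10 = 205/2

205/2


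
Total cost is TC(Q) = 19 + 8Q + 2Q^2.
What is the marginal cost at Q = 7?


MC = dTC/dQ = 8 + 2*2*Q
At Q = 7:
MC = 8 + 4*7
MC = 8 + 28 = 36

36


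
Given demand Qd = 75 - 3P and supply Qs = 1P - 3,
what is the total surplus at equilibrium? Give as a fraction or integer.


Find equilibrium: 75 - 3P = 1P - 3
75 + 3 = 4P
P* = 78/4 = 39/2
Q* = 1*39/2 - 3 = 33/2
Inverse demand: P = 25 - Q/3, so P_max = 25
Inverse supply: P = 3 + Q/1, so P_min = 3
CS = (1/2) * 33/2 * (25 - 39/2) = 363/8
PS = (1/2) * 33/2 * (39/2 - 3) = 1089/8
TS = CS + PS = 363/8 + 1089/8 = 363/2

363/2


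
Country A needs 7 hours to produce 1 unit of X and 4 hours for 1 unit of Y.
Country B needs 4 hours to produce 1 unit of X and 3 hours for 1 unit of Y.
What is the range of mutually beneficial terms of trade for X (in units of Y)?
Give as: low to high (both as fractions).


Opportunity cost of X for Country A = hours_X / hours_Y = 7/4 = 7/4 units of Y
Opportunity cost of X for Country B = hours_X / hours_Y = 4/3 = 4/3 units of Y
Terms of trade must be between the two opportunity costs.
Range: 4/3 to 7/4

4/3 to 7/4


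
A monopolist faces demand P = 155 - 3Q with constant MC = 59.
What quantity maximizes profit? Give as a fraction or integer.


TR = P*Q = (155 - 3Q)Q = 155Q - 3Q^2
MR = dTR/dQ = 155 - 6Q
Set MR = MC:
155 - 6Q = 59
96 = 6Q
Q* = 96/6 = 16

16


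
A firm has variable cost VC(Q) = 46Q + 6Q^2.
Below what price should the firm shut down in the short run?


AVC(Q) = VC(Q)/Q = 46 + 6Q
AVC is increasing in Q, so minimum AVC is at Q -> 0+.
Min AVC = 46
The firm should shut down if P < 46.

46


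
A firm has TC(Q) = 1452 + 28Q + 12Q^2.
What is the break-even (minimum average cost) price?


AC(Q) = 1452/Q + 28 + 12Q
To minimize: dAC/dQ = -1452/Q^2 + 12 = 0
Q^2 = 1452/12 = 121
Q* = 11
Min AC = 1452/11 + 28 + 12*11
Min AC = 132 + 28 + 132 = 292

292


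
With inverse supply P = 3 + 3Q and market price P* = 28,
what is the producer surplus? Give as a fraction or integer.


Minimum supply price (at Q=0): P_min = 3
Quantity supplied at P* = 28:
Q* = (28 - 3)/3 = 25/3
PS = (1/2) * Q* * (P* - P_min)
PS = (1/2) * 25/3 * (28 - 3)
PS = (1/2) * 25/3 * 25 = 625/6

625/6


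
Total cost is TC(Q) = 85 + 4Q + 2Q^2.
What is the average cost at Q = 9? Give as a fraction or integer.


TC(9) = 85 + 4*9 + 2*9^2
TC(9) = 85 + 36 + 162 = 283
AC = TC/Q = 283/9 = 283/9

283/9


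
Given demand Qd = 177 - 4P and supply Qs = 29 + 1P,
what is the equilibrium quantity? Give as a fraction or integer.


First find equilibrium price:
177 - 4P = 29 + 1P
P* = 148/5 = 148/5
Then substitute into demand:
Q* = 177 - 4 * 148/5 = 293/5

293/5


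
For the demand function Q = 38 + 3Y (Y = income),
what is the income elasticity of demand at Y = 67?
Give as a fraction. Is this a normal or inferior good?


dQ/dY = 3
At Y = 67: Q = 38 + 3*67 = 239
Ey = (dQ/dY)(Y/Q) = 3 * 67 / 239 = 201/239
Since Ey > 0, this is a normal good.

201/239 (normal good)


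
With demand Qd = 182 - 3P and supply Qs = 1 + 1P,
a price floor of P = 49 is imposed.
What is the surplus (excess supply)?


At P = 49:
Qd = 182 - 3*49 = 35
Qs = 1 + 1*49 = 50
Surplus = Qs - Qd = 50 - 35 = 15

15


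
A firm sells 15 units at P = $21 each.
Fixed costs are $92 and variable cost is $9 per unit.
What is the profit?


Total Revenue = P * Q = 21 * 15 = $315
Total Cost = FC + VC*Q = 92 + 9*15 = $227
Profit = TR - TC = 315 - 227 = $88

$88


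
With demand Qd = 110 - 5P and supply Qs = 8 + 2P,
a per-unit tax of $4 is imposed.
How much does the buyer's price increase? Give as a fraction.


With a per-unit tax, the buyer's price increase depends on relative slopes.
Supply slope: d = 2, Demand slope: b = 5
Buyer's price increase = d * tax / (b + d)
= 2 * 4 / (5 + 2)
= 8 / 7 = 8/7

8/7


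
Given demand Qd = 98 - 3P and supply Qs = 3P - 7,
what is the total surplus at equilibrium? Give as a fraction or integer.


Find equilibrium: 98 - 3P = 3P - 7
98 + 7 = 6P
P* = 105/6 = 35/2
Q* = 3*35/2 - 7 = 91/2
Inverse demand: P = 98/3 - Q/3, so P_max = 98/3
Inverse supply: P = 7/3 + Q/3, so P_min = 7/3
CS = (1/2) * 91/2 * (98/3 - 35/2) = 8281/24
PS = (1/2) * 91/2 * (35/2 - 7/3) = 8281/24
TS = CS + PS = 8281/24 + 8281/24 = 8281/12

8281/12


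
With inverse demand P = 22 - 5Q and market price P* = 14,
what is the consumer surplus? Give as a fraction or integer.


Maximum willingness to pay (at Q=0): P_max = 22
Quantity demanded at P* = 14:
Q* = (22 - 14)/5 = 8/5
CS = (1/2) * Q* * (P_max - P*)
CS = (1/2) * 8/5 * (22 - 14)
CS = (1/2) * 8/5 * 8 = 32/5

32/5


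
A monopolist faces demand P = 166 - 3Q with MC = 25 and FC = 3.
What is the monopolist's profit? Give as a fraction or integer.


MR = MC: 166 - 6Q = 25
Q* = 47/2
P* = 166 - 3*47/2 = 191/2
Profit = (P* - MC)*Q* - FC
= (191/2 - 25)*47/2 - 3
= 141/2*47/2 - 3
= 6627/4 - 3 = 6615/4

6615/4


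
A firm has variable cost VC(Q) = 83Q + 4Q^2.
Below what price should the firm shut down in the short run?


AVC(Q) = VC(Q)/Q = 83 + 4Q
AVC is increasing in Q, so minimum AVC is at Q -> 0+.
Min AVC = 83
The firm should shut down if P < 83.

83


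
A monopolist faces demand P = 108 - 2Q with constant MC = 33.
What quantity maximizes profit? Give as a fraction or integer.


TR = P*Q = (108 - 2Q)Q = 108Q - 2Q^2
MR = dTR/dQ = 108 - 4Q
Set MR = MC:
108 - 4Q = 33
75 = 4Q
Q* = 75/4 = 75/4

75/4


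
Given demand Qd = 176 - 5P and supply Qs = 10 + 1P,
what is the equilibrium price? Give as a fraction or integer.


At equilibrium, Qd = Qs.
176 - 5P = 10 + 1P
176 - 10 = 5P + 1P
166 = 6P
P* = 166/6 = 83/3

83/3


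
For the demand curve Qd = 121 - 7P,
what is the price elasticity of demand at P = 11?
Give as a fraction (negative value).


dQ/dP = -7
At P = 11: Q = 121 - 7*11 = 44
E = (dQ/dP)(P/Q) = (-7)(11/44) = -7/4

-7/4


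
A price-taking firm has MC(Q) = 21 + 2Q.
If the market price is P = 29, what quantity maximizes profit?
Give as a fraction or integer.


In perfect competition, profit is maximized where P = MC.
29 = 21 + 2Q
8 = 2Q
Q* = 8/2 = 4

4


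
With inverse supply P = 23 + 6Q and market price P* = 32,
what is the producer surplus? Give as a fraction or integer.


Minimum supply price (at Q=0): P_min = 23
Quantity supplied at P* = 32:
Q* = (32 - 23)/6 = 3/2
PS = (1/2) * Q* * (P* - P_min)
PS = (1/2) * 3/2 * (32 - 23)
PS = (1/2) * 3/2 * 9 = 27/4

27/4


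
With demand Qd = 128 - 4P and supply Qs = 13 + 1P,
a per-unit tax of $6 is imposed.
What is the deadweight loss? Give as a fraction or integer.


Pre-tax equilibrium quantity: Q* = 36
Post-tax equilibrium quantity: Q_tax = 156/5
Reduction in quantity: Q* - Q_tax = 24/5
DWL = (1/2) * tax * (Q* - Q_tax)
DWL = (1/2) * 6 * 24/5 = 72/5

72/5


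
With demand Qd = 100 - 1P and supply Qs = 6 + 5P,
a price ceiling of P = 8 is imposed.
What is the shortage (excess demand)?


At P = 8:
Qd = 100 - 1*8 = 92
Qs = 6 + 5*8 = 46
Shortage = Qd - Qs = 92 - 46 = 46

46


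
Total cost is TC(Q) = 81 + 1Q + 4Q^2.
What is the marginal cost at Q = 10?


MC = dTC/dQ = 1 + 2*4*Q
At Q = 10:
MC = 1 + 8*10
MC = 1 + 80 = 81

81


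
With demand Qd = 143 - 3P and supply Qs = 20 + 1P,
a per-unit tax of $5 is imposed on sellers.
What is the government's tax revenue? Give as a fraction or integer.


With tax on sellers, new supply: Qs' = 20 + 1(P - 5)
= 15 + 1P
New equilibrium quantity:
Q_new = 47
Tax revenue = tax * Q_new = 5 * 47 = 235

235


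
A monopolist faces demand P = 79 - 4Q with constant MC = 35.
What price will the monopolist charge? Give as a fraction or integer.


MR = 79 - 8Q
Set MR = MC: 79 - 8Q = 35
Q* = 11/2
Substitute into demand:
P* = 79 - 4*11/2 = 57

57


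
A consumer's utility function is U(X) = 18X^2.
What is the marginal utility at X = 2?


MU = dU/dX = 18*2*X^(2-1)
MU = 36*X^1
At X = 2:
MU = 36 * 2^1
MU = 36 * 2 = 72

72


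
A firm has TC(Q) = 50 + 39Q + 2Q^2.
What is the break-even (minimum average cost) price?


AC(Q) = 50/Q + 39 + 2Q
To minimize: dAC/dQ = -50/Q^2 + 2 = 0
Q^2 = 50/2 = 25
Q* = 5
Min AC = 50/5 + 39 + 2*5
Min AC = 10 + 39 + 10 = 59

59


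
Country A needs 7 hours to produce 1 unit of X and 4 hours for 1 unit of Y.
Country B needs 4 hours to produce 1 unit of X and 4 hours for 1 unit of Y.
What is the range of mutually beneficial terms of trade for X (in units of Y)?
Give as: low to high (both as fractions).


Opportunity cost of X for Country A = hours_X / hours_Y = 7/4 = 7/4 units of Y
Opportunity cost of X for Country B = hours_X / hours_Y = 4/4 = 1 units of Y
Terms of trade must be between the two opportunity costs.
Range: 1 to 7/4

1 to 7/4


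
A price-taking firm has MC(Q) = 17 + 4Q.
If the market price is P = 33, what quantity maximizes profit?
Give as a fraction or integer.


In perfect competition, profit is maximized where P = MC.
33 = 17 + 4Q
16 = 4Q
Q* = 16/4 = 4

4


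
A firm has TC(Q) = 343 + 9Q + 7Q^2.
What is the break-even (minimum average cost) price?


AC(Q) = 343/Q + 9 + 7Q
To minimize: dAC/dQ = -343/Q^2 + 7 = 0
Q^2 = 343/7 = 49
Q* = 7
Min AC = 343/7 + 9 + 7*7
Min AC = 49 + 9 + 49 = 107

107


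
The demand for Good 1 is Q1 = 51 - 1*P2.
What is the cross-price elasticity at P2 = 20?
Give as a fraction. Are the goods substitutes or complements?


dQ1/dP2 = -1
At P2 = 20: Q1 = 51 - 1*20 = 31
Exy = (dQ1/dP2)(P2/Q1) = -1 * 20 / 31 = -20/31
Since Exy < 0, the goods are complements.

-20/31 (complements)


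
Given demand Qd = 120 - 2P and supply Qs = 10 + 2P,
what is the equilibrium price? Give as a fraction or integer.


At equilibrium, Qd = Qs.
120 - 2P = 10 + 2P
120 - 10 = 2P + 2P
110 = 4P
P* = 110/4 = 55/2

55/2


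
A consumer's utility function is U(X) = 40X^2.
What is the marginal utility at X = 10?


MU = dU/dX = 40*2*X^(2-1)
MU = 80*X^1
At X = 10:
MU = 80 * 10^1
MU = 80 * 10 = 800

800


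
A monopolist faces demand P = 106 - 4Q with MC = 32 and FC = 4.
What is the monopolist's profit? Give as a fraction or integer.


MR = MC: 106 - 8Q = 32
Q* = 37/4
P* = 106 - 4*37/4 = 69
Profit = (P* - MC)*Q* - FC
= (69 - 32)*37/4 - 4
= 37*37/4 - 4
= 1369/4 - 4 = 1353/4

1353/4


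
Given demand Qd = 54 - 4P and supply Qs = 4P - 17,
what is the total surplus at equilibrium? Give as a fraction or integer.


Find equilibrium: 54 - 4P = 4P - 17
54 + 17 = 8P
P* = 71/8 = 71/8
Q* = 4*71/8 - 17 = 37/2
Inverse demand: P = 27/2 - Q/4, so P_max = 27/2
Inverse supply: P = 17/4 + Q/4, so P_min = 17/4
CS = (1/2) * 37/2 * (27/2 - 71/8) = 1369/32
PS = (1/2) * 37/2 * (71/8 - 17/4) = 1369/32
TS = CS + PS = 1369/32 + 1369/32 = 1369/16

1369/16


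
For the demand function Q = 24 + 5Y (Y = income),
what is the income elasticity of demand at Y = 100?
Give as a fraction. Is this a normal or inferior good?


dQ/dY = 5
At Y = 100: Q = 24 + 5*100 = 524
Ey = (dQ/dY)(Y/Q) = 5 * 100 / 524 = 125/131
Since Ey > 0, this is a normal good.

125/131 (normal good)


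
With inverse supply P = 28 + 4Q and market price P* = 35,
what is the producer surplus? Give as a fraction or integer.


Minimum supply price (at Q=0): P_min = 28
Quantity supplied at P* = 35:
Q* = (35 - 28)/4 = 7/4
PS = (1/2) * Q* * (P* - P_min)
PS = (1/2) * 7/4 * (35 - 28)
PS = (1/2) * 7/4 * 7 = 49/8

49/8


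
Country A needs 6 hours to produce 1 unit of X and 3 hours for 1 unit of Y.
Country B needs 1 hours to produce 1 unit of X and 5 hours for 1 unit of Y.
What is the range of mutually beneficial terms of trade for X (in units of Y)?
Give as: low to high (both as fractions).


Opportunity cost of X for Country A = hours_X / hours_Y = 6/3 = 2 units of Y
Opportunity cost of X for Country B = hours_X / hours_Y = 1/5 = 1/5 units of Y
Terms of trade must be between the two opportunity costs.
Range: 1/5 to 2

1/5 to 2


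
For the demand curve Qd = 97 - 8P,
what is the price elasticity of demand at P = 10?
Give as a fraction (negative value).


dQ/dP = -8
At P = 10: Q = 97 - 8*10 = 17
E = (dQ/dP)(P/Q) = (-8)(10/17) = -80/17

-80/17


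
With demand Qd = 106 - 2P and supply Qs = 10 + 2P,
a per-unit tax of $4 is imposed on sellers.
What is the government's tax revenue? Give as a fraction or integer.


With tax on sellers, new supply: Qs' = 10 + 2(P - 4)
= 2 + 2P
New equilibrium quantity:
Q_new = 54
Tax revenue = tax * Q_new = 4 * 54 = 216

216


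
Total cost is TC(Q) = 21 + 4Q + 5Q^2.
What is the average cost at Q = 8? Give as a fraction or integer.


TC(8) = 21 + 4*8 + 5*8^2
TC(8) = 21 + 32 + 320 = 373
AC = TC/Q = 373/8 = 373/8

373/8


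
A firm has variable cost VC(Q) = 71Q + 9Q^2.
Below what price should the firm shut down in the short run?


AVC(Q) = VC(Q)/Q = 71 + 9Q
AVC is increasing in Q, so minimum AVC is at Q -> 0+.
Min AVC = 71
The firm should shut down if P < 71.

71


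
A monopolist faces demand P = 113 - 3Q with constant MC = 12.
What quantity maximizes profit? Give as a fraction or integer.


TR = P*Q = (113 - 3Q)Q = 113Q - 3Q^2
MR = dTR/dQ = 113 - 6Q
Set MR = MC:
113 - 6Q = 12
101 = 6Q
Q* = 101/6 = 101/6

101/6


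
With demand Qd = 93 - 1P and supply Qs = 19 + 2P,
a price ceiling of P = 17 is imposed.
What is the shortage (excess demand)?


At P = 17:
Qd = 93 - 1*17 = 76
Qs = 19 + 2*17 = 53
Shortage = Qd - Qs = 76 - 53 = 23

23


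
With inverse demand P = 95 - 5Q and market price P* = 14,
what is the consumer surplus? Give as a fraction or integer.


Maximum willingness to pay (at Q=0): P_max = 95
Quantity demanded at P* = 14:
Q* = (95 - 14)/5 = 81/5
CS = (1/2) * Q* * (P_max - P*)
CS = (1/2) * 81/5 * (95 - 14)
CS = (1/2) * 81/5 * 81 = 6561/10

6561/10


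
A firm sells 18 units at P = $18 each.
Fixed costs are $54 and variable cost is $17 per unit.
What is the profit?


Total Revenue = P * Q = 18 * 18 = $324
Total Cost = FC + VC*Q = 54 + 17*18 = $360
Profit = TR - TC = 324 - 360 = $-36

$-36


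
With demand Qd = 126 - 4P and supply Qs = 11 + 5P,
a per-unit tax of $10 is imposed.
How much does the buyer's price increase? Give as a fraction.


With a per-unit tax, the buyer's price increase depends on relative slopes.
Supply slope: d = 5, Demand slope: b = 4
Buyer's price increase = d * tax / (b + d)
= 5 * 10 / (4 + 5)
= 50 / 9 = 50/9

50/9


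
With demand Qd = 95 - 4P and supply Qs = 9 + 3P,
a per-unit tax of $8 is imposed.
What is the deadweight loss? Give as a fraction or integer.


Pre-tax equilibrium quantity: Q* = 321/7
Post-tax equilibrium quantity: Q_tax = 225/7
Reduction in quantity: Q* - Q_tax = 96/7
DWL = (1/2) * tax * (Q* - Q_tax)
DWL = (1/2) * 8 * 96/7 = 384/7

384/7


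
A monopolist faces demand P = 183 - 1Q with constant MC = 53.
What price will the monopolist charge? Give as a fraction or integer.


MR = 183 - 2Q
Set MR = MC: 183 - 2Q = 53
Q* = 65
Substitute into demand:
P* = 183 - 1*65 = 118

118


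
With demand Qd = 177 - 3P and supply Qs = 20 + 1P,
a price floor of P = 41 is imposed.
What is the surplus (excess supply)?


At P = 41:
Qd = 177 - 3*41 = 54
Qs = 20 + 1*41 = 61
Surplus = Qs - Qd = 61 - 54 = 7

7


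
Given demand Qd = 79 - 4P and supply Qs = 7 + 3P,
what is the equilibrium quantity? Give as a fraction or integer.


First find equilibrium price:
79 - 4P = 7 + 3P
P* = 72/7 = 72/7
Then substitute into demand:
Q* = 79 - 4 * 72/7 = 265/7

265/7


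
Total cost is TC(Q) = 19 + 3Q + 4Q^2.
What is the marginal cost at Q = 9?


MC = dTC/dQ = 3 + 2*4*Q
At Q = 9:
MC = 3 + 8*9
MC = 3 + 72 = 75

75


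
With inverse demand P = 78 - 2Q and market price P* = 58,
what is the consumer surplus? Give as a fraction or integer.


Maximum willingness to pay (at Q=0): P_max = 78
Quantity demanded at P* = 58:
Q* = (78 - 58)/2 = 10
CS = (1/2) * Q* * (P_max - P*)
CS = (1/2) * 10 * (78 - 58)
CS = (1/2) * 10 * 20 = 100

100


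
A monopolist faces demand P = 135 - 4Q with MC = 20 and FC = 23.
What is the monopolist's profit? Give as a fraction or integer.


MR = MC: 135 - 8Q = 20
Q* = 115/8
P* = 135 - 4*115/8 = 155/2
Profit = (P* - MC)*Q* - FC
= (155/2 - 20)*115/8 - 23
= 115/2*115/8 - 23
= 13225/16 - 23 = 12857/16

12857/16


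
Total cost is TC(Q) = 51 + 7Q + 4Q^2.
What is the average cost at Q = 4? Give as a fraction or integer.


TC(4) = 51 + 7*4 + 4*4^2
TC(4) = 51 + 28 + 64 = 143
AC = TC/Q = 143/4 = 143/4

143/4


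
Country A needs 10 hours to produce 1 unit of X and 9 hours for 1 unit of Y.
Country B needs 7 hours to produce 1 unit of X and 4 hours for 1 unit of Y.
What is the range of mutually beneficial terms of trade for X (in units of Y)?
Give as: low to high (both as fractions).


Opportunity cost of X for Country A = hours_X / hours_Y = 10/9 = 10/9 units of Y
Opportunity cost of X for Country B = hours_X / hours_Y = 7/4 = 7/4 units of Y
Terms of trade must be between the two opportunity costs.
Range: 10/9 to 7/4

10/9 to 7/4


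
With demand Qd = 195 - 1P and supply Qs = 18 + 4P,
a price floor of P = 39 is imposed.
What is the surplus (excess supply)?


At P = 39:
Qd = 195 - 1*39 = 156
Qs = 18 + 4*39 = 174
Surplus = Qs - Qd = 174 - 156 = 18

18


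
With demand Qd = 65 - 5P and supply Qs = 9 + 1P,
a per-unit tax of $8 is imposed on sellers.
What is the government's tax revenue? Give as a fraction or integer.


With tax on sellers, new supply: Qs' = 9 + 1(P - 8)
= 1 + 1P
New equilibrium quantity:
Q_new = 35/3
Tax revenue = tax * Q_new = 8 * 35/3 = 280/3

280/3


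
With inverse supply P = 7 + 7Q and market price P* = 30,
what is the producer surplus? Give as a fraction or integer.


Minimum supply price (at Q=0): P_min = 7
Quantity supplied at P* = 30:
Q* = (30 - 7)/7 = 23/7
PS = (1/2) * Q* * (P* - P_min)
PS = (1/2) * 23/7 * (30 - 7)
PS = (1/2) * 23/7 * 23 = 529/14

529/14


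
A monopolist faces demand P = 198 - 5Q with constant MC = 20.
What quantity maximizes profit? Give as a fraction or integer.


TR = P*Q = (198 - 5Q)Q = 198Q - 5Q^2
MR = dTR/dQ = 198 - 10Q
Set MR = MC:
198 - 10Q = 20
178 = 10Q
Q* = 178/10 = 89/5

89/5


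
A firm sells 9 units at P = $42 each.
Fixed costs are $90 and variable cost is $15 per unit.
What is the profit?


Total Revenue = P * Q = 42 * 9 = $378
Total Cost = FC + VC*Q = 90 + 15*9 = $225
Profit = TR - TC = 378 - 225 = $153

$153


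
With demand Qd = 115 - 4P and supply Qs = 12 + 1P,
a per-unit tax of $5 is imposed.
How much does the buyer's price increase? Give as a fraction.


With a per-unit tax, the buyer's price increase depends on relative slopes.
Supply slope: d = 1, Demand slope: b = 4
Buyer's price increase = d * tax / (b + d)
= 1 * 5 / (4 + 1)
= 5 / 5 = 1

1


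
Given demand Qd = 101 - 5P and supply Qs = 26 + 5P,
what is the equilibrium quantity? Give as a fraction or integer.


First find equilibrium price:
101 - 5P = 26 + 5P
P* = 75/10 = 15/2
Then substitute into demand:
Q* = 101 - 5 * 15/2 = 127/2

127/2


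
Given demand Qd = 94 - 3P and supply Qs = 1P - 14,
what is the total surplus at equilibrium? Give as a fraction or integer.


Find equilibrium: 94 - 3P = 1P - 14
94 + 14 = 4P
P* = 108/4 = 27
Q* = 1*27 - 14 = 13
Inverse demand: P = 94/3 - Q/3, so P_max = 94/3
Inverse supply: P = 14 + Q/1, so P_min = 14
CS = (1/2) * 13 * (94/3 - 27) = 169/6
PS = (1/2) * 13 * (27 - 14) = 169/2
TS = CS + PS = 169/6 + 169/2 = 338/3

338/3


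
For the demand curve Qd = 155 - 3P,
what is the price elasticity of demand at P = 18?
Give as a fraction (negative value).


dQ/dP = -3
At P = 18: Q = 155 - 3*18 = 101
E = (dQ/dP)(P/Q) = (-3)(18/101) = -54/101

-54/101


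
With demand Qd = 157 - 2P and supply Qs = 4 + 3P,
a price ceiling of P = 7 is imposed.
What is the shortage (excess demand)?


At P = 7:
Qd = 157 - 2*7 = 143
Qs = 4 + 3*7 = 25
Shortage = Qd - Qs = 143 - 25 = 118

118


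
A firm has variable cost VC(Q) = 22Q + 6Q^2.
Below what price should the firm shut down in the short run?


AVC(Q) = VC(Q)/Q = 22 + 6Q
AVC is increasing in Q, so minimum AVC is at Q -> 0+.
Min AVC = 22
The firm should shut down if P < 22.

22


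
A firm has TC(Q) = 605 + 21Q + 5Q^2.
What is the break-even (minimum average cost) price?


AC(Q) = 605/Q + 21 + 5Q
To minimize: dAC/dQ = -605/Q^2 + 5 = 0
Q^2 = 605/5 = 121
Q* = 11
Min AC = 605/11 + 21 + 5*11
Min AC = 55 + 21 + 55 = 131

131


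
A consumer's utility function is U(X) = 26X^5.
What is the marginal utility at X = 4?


MU = dU/dX = 26*5*X^(5-1)
MU = 130*X^4
At X = 4:
MU = 130 * 4^4
MU = 130 * 256 = 33280

33280


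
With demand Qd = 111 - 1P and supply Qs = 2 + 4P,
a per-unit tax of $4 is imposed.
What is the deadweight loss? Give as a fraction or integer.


Pre-tax equilibrium quantity: Q* = 446/5
Post-tax equilibrium quantity: Q_tax = 86
Reduction in quantity: Q* - Q_tax = 16/5
DWL = (1/2) * tax * (Q* - Q_tax)
DWL = (1/2) * 4 * 16/5 = 32/5

32/5


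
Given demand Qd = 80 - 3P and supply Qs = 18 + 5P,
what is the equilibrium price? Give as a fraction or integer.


At equilibrium, Qd = Qs.
80 - 3P = 18 + 5P
80 - 18 = 3P + 5P
62 = 8P
P* = 62/8 = 31/4

31/4


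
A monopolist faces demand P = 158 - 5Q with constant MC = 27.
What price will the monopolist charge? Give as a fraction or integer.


MR = 158 - 10Q
Set MR = MC: 158 - 10Q = 27
Q* = 131/10
Substitute into demand:
P* = 158 - 5*131/10 = 185/2

185/2


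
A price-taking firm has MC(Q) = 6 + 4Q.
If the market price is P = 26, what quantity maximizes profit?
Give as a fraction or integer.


In perfect competition, profit is maximized where P = MC.
26 = 6 + 4Q
20 = 4Q
Q* = 20/4 = 5

5


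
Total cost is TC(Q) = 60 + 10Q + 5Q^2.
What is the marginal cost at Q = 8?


MC = dTC/dQ = 10 + 2*5*Q
At Q = 8:
MC = 10 + 10*8
MC = 10 + 80 = 90

90


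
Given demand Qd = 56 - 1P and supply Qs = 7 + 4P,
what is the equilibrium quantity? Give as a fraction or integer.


First find equilibrium price:
56 - 1P = 7 + 4P
P* = 49/5 = 49/5
Then substitute into demand:
Q* = 56 - 1 * 49/5 = 231/5

231/5


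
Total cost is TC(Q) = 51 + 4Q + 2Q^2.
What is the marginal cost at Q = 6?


MC = dTC/dQ = 4 + 2*2*Q
At Q = 6:
MC = 4 + 4*6
MC = 4 + 24 = 28

28


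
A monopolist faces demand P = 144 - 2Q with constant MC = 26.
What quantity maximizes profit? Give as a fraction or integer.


TR = P*Q = (144 - 2Q)Q = 144Q - 2Q^2
MR = dTR/dQ = 144 - 4Q
Set MR = MC:
144 - 4Q = 26
118 = 4Q
Q* = 118/4 = 59/2

59/2


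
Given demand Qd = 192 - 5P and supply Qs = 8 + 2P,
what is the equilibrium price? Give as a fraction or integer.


At equilibrium, Qd = Qs.
192 - 5P = 8 + 2P
192 - 8 = 5P + 2P
184 = 7P
P* = 184/7 = 184/7

184/7
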